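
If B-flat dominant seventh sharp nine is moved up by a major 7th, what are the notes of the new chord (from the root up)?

A C-sharp E G B-sharp

B-flat up a major 7th → A. New chord: A dominant seventh sharp nine.
A — root
C-sharp — major 3rd
E — perfect 5th
G — minor 7th
B-sharp — augmented 9th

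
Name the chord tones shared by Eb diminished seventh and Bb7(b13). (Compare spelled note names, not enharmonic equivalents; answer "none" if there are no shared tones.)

G♭

Eb diminished seventh: E♭ G♭ B𝄫 D𝄫
Bb7(b13): B♭ D F A♭ G♭
Common to both → G♭.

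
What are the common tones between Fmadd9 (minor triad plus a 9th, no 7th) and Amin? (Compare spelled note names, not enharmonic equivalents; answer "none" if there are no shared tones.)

C

Fmadd9: F Ab C G
Amin: A C E
Common to both → C.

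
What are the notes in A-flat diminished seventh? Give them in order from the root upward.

Root Ab, quality diminished seventh:
Ab — root
Cb — minor 3rd
Ebb — diminished 5th
Gbb — diminished 7th

Ab – Cb – Ebb – Gbb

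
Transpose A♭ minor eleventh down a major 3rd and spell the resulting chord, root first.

F-flat A-double-flat C-flat E-double-flat G-flat B-double-flat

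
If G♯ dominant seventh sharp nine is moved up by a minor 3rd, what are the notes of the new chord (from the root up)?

G-sharp up a minor 3rd → B. New chord: B dominant seventh sharp nine.
Root: B
Major 3rd (3rd): D-sharp
Perfect 5th (5th): F-sharp
Minor 7th (7th): A
Augmented 9th (9th): C-double-sharp

B, D-sharp, F-sharp, A, C-double-sharp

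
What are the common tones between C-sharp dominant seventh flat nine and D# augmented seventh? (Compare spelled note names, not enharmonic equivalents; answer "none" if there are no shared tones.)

C-sharp dominant seventh flat nine = C-sharp, E-sharp, G-sharp, B, D.
D# augmented seventh = D-sharp, F-double-sharp, A-double-sharp, C-sharp.
Shared: C-sharp.

C-sharp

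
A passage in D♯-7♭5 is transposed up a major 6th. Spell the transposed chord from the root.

Transposed root: D# → B# (major 6th up). So we spell B# half-diminished seventh:
B# — root
D# — minor 3rd
F# — diminished 5th
A# — minor 7th

B#, D#, F#, A#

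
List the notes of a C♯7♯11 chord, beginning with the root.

C♯7♯11: dominant seventh sharp eleven on C#.
- root: C#
- major 3rd: E#
- perfect 5th: G#
- minor 7th: B
- augmented 11th: F##

C#  E#  G#  B  F##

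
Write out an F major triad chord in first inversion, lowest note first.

A, C, F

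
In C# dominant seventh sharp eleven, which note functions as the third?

C# dominant seventh sharp eleven is built on C#; its 3rd is a major 3rd above the root.
A third above C uses the letter E, and the major 3rd above C# is E#.

E#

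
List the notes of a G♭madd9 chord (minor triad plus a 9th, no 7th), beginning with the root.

Gb Bbb Db Ab

G♭madd9 is a minor added-ninth built on Gb.
Gb — root
Bbb — minor 3rd
Db — perfect 5th
Ab — major 9th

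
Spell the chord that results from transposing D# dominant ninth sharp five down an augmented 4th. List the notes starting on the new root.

An augmented 4th down from D♯ is A, so the new chord is A dominant ninth sharp five.
A — root
C♯ — major 3rd
E♯ — augmented 5th
G — minor 7th
B — major 9th

A, C♯, E♯, G, B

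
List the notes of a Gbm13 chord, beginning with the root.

Gb Bbb Db Fb Ab Cb Eb

Gbm13 is a minor thirteenth built on Gb.
Root: Gb
Minor 3rd (3rd): Bbb
Perfect 5th (5th): Db
Minor 7th (7th): Fb
Major 9th (9th): Ab
Perfect 11th (11th): Cb
Major 13th (13th): Eb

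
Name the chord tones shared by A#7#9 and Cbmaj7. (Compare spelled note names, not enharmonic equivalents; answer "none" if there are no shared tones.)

none

A#7#9 = A#, C##, E#, G#, B##.
Cbmaj7 = Cb, Eb, Gb, Bb.
Shared: none.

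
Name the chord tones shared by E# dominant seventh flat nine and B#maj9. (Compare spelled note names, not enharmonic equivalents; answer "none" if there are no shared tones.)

B#

E# dominant seventh flat nine = E#, G##, B#, D#, F#.
B#maj9 = B#, D##, F##, A##, C##.
Shared: B#.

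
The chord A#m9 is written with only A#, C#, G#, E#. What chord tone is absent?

B#

The full A#m9 chord is A#, C#, E#, G#, B#.
Comparing with the voicing, the major 9th (9th) — B# — is absent.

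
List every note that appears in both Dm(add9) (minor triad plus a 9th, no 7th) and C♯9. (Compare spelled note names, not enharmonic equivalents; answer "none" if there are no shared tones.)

none

Dm(add9): D F A E
C♯9: C♯ E♯ G♯ B D♯
Common to both → none.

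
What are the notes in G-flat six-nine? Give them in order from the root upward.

G-flat, B-flat, D-flat, E-flat, A-flat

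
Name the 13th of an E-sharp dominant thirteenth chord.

Root of E-sharp dominant thirteenth = E♯. The 13th is a major 13th: E♯ up a major 13th → C𝄪.

C𝄪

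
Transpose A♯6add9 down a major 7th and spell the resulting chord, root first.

B  D#  F#  G#  C#

A# down a major 7th → B. New chord: B six-nine.
B — root
D# — major 3rd
F# — perfect 5th
G# — major 6th
C# — major 9th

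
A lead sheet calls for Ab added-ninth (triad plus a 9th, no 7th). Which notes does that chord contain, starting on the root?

Ab added-ninth: added-ninth on Ab.
root → Ab
3rd (major 3rd) → C
5th (perfect 5th) → Eb
9th (major 9th) → Bb

Ab C Eb Bb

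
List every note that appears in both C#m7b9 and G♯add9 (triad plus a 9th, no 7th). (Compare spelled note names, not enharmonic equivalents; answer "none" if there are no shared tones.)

G#

C#m7b9 = C#, E, G#, B, D.
G♯add9 = G#, B#, D#, A#.
Shared: G#.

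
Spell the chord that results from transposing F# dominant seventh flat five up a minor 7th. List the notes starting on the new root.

A minor 7th up from F-sharp is E, so the new chord is E dominant seventh flat five.
- root: E
- major 3rd: G-sharp
- diminished 5th: B-flat
- minor 7th: D

E, G-sharp, B-flat, D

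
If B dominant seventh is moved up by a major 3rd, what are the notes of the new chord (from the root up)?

D-sharp, F-double-sharp, A-sharp, C-sharp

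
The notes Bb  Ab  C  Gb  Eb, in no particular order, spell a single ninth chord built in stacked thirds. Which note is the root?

Stacking in thirds gives Ab – C – Eb – Gb – Bb, so Ab is the root — Ab dominant ninth.

Ab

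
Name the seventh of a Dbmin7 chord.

Root of Dbmin7 = Db. The 7th is a minor 7th: Db up a minor 7th → Cb.

Cb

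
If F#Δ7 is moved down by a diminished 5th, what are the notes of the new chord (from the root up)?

B#, D##, F##, A##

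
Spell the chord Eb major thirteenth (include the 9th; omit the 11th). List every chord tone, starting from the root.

E-flat, G, B-flat, D, F, C

Eb major thirteenth is a major thirteenth built on E-flat.
E-flat — root
G — major 3rd
B-flat — perfect 5th
D — major 7th
F — major 9th
C — major 13th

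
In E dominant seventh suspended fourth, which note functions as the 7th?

D

Root of E dominant seventh suspended fourth = E. The 7th is a minor 7th: E up a minor 7th → D.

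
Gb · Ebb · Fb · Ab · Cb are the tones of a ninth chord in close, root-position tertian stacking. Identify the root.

Fb

Stacking in thirds gives Fb – Ab – Cb – Ebb – Gb, so Fb is the root — Fb dominant ninth.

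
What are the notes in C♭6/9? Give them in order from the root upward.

C♭ E♭ G♭ A♭ D♭

C♭6/9 is a six-nine built on C♭.
C♭ — root
E♭ — major 3rd
G♭ — perfect 5th
A♭ — major 6th
D♭ — major 9th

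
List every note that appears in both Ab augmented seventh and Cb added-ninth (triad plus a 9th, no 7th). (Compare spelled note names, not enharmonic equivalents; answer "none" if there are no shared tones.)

G-flat

Ab augmented seventh: A-flat C E G-flat
Cb added-ninth: C-flat E-flat G-flat D-flat
Common to both → G-flat.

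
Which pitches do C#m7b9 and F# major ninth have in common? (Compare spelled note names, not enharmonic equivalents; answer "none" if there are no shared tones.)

C#, G#

C#m7b9 = C#, E, G#, B, D.
F# major ninth = F#, A#, C#, E#, G#.
Shared: C#, G#.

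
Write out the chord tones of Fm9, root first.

Root F, quality minor ninth:
- root: F
- minor 3rd: Ab
- perfect 5th: C
- minor 7th: Eb
- major 9th: G

F Ab C Eb G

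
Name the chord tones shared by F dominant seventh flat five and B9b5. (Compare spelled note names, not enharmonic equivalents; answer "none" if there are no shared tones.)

F dominant seventh flat five: F A Cb Eb
B9b5: B D# F A C#
Common to both → F, A.

F  A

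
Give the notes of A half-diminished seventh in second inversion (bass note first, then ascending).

Eb, G, A, C

A half-diminished seventh = A–C–Eb–G; second inversion → fifth (Eb) lowest.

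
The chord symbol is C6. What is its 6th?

C6 is built on C; its 6th is a major 6th above the root.
A sixth above C uses the letter A, and the major 6th above C is A.

A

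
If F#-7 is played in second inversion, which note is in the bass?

F#-7 in root position is F#–A–C#–E.
Second inversion places the fifth in the bass, which is C#.

C#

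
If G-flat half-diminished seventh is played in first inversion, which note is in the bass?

B-double-flat

G-flat half-diminished seventh = G-flat–B-double-flat–D-double-flat–F-flat. First inversion → third in the bass = B-double-flat.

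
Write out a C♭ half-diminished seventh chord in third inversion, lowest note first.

B-double-flat  C-flat  E-double-flat  G-double-flat

C♭ half-diminished seventh = C-flat–E-double-flat–G-double-flat–B-double-flat; third inversion → seventh (B-double-flat) lowest.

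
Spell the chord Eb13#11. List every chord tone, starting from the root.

Eb, G, Bb, Db, F, A, C

Eb13#11: dominant thirteenth sharp eleven on Eb.
- root: Eb
- major 3rd: G
- perfect 5th: Bb
- minor 7th: Db
- major 9th: F
- augmented 11th: A
- major 13th: C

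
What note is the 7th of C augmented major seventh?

B

C augmented major seventh is built on C; its 7th is a major 7th above the root.
A seventh above C uses the letter B, and the major 7th above C is B.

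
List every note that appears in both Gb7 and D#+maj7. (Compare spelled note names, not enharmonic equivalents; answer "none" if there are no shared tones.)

Gb7 = G♭, B♭, D♭, F♭.
D#+maj7 = D♯, F𝄪, A𝄪, C𝄪.
Shared: none.

none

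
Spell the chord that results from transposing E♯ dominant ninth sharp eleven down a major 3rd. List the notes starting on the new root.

Transposed root: E# → C# (major 3rd down). So we spell C# dominant ninth sharp eleven:
Root: C#
Major 3rd (3rd): E#
Perfect 5th (5th): G#
Minor 7th (7th): B
Major 9th (9th): D#
Augmented 11th (11th): F##

C# E# G# B D# F##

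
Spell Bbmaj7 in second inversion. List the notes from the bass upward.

Bbmaj7 = B♭–D–F–A; second inversion → fifth (F) lowest.

F, A, B♭, D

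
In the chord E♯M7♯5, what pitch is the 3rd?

Root of E♯M7♯5 = E#. The 3rd is a major 3rd: E# up a major 3rd → G##.

G##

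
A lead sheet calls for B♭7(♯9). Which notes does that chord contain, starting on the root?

Root B♭, quality dominant seventh sharp nine:
root → B♭
3rd (major 3rd) → D
5th (perfect 5th) → F
7th (minor 7th) → A♭
9th (augmented 9th) → C♯

B♭, D, F, A♭, C♯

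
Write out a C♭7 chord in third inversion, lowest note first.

C♭7 = Cb–Eb–Gb–Bbb; third inversion → seventh (Bbb) lowest.

Bbb, Cb, Eb, Gb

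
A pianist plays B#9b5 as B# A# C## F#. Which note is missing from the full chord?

B#9b5 = B#, D##, F#, A#, C##. The voicing lacks the 3rd (major 3rd), D##.

D##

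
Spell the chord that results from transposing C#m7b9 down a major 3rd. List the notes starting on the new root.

A C E G Bb

Transposed root: C# → A (major 3rd down). So we spell A minor seventh flat nine:
root → A
3rd (minor 3rd) → C
5th (perfect 5th) → E
7th (minor 7th) → G
9th (minor 9th) → Bb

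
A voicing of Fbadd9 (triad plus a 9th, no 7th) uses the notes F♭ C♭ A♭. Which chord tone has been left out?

G♭

Fbadd9 = F♭, A♭, C♭, G♭. The voicing lacks the 9th (major 9th), G♭.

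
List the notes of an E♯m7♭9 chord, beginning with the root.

E♯m7♭9: minor seventh flat nine on E#.
Root: E#
Minor 3rd (3rd): G#
Perfect 5th (5th): B#
Minor 7th (7th): D#
Minor 9th (9th): F#

E#, G#, B#, D#, F#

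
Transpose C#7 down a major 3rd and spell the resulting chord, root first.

A  C#  E  G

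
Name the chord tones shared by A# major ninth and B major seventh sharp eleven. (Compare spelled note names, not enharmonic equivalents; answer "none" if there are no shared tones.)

A-sharp E-sharp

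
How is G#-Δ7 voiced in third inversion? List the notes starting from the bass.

In root position, G#-Δ7 is G#–B–D#–F##.
Third inversion puts the seventh (F##) in the bass.

F##  G#  B  D#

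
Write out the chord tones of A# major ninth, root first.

A# – C## – E# – G## – B#

Root A#, quality major ninth:
root → A#
3rd (major 3rd) → C##
5th (perfect 5th) → E#
7th (major 7th) → G##
9th (major 9th) → B#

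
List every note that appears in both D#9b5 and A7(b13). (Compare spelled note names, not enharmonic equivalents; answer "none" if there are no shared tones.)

D#9b5: D# F## A C# E#
A7(b13): A C# E G F
Common to both → A, C#.

A – C#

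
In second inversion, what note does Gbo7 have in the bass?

D𝄫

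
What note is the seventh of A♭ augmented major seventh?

G

Root of A♭ augmented major seventh = Ab. The 7th is a major 7th: Ab up a major 7th → G.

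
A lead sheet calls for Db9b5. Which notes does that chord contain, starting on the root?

Root Db, quality dominant ninth flat five:
Db — root
F — major 3rd
Abb — diminished 5th
Cb — minor 7th
Eb — major 9th

Db – F – Abb – Cb – Eb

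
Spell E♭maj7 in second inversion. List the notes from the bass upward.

B♭ D E♭ G

In root position, E♭maj7 is E♭–G–B♭–D.
Second inversion puts the fifth (B♭) in the bass.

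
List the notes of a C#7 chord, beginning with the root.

C#  E#  G#  B

C#7: dominant seventh on C#.
C# — root
E# — major 3rd
G# — perfect 5th
B — minor 7th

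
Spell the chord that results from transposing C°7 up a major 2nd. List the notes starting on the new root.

C up a major 2nd → D. New chord: D diminished seventh.
D — root
F — minor 3rd
Ab — diminished 5th
Cb — diminished 7th

D  F  Ab  Cb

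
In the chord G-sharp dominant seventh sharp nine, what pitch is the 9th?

Root of G-sharp dominant seventh sharp nine = G-sharp. The 9th is an augmented 9th: G-sharp up an augmented 9th → A-double-sharp.

A-double-sharp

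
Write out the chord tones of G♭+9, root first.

Gb, Bb, D, Fb, Ab

G♭+9 is a dominant ninth sharp five built on Gb.
- root: Gb
- major 3rd: Bb
- augmented 5th: D
- minor 7th: Fb
- major 9th: Ab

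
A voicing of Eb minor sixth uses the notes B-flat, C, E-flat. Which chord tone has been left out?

G-flat

Eb minor sixth = E-flat, G-flat, B-flat, C. The voicing lacks the 3rd (minor 3rd), G-flat.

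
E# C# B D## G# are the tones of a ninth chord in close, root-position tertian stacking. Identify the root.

C#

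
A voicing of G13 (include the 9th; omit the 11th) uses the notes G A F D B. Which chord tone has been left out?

E

G13 = G, B, D, F, A, E. The voicing lacks the 13th (major 13th), E.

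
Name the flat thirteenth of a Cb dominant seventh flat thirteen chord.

Abb

Root of Cb dominant seventh flat thirteen = Cb. The 13th is a minor 13th: Cb up a minor 13th → Abb.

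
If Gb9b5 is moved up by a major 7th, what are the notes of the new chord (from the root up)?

Transposed root: Gb → F (major 7th up). So we spell F dominant ninth flat five:
root → F
3rd (major 3rd) → A
5th (diminished 5th) → Cb
7th (minor 7th) → Eb
9th (major 9th) → G

F, A, Cb, Eb, G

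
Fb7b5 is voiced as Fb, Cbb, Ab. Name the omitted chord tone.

Ebb

Fb7b5 = Fb, Ab, Cbb, Ebb. The voicing lacks the 7th (minor 7th), Ebb.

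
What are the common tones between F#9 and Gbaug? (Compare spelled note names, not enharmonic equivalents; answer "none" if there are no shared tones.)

none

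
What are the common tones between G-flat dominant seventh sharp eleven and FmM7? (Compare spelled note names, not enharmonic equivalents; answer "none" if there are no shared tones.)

G-flat dominant seventh sharp eleven: Gb Bb Db Fb C
FmM7: F Ab C E
Common to both → C.

C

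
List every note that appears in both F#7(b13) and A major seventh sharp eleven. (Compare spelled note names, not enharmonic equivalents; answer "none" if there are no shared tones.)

C# – E

F#7(b13): F# A# C# E D
A major seventh sharp eleven: A C# E G# D#
Common to both → C#, E.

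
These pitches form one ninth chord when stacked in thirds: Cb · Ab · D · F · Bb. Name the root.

Arranged so that each adjacent pair is a third by letter name: Bb – D – F – Ab – Cb.
The bottom of that stack, Bb, is the root (this is Bb dominant seventh flat nine).

Bb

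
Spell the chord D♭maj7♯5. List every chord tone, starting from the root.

D♭maj7♯5: augmented major seventh on Db.
Db — root
F — major 3rd
A — augmented 5th
C — major 7th

Db – F – A – C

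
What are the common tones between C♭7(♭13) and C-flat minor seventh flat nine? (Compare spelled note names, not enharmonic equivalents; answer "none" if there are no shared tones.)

C♭ G♭ B𝄫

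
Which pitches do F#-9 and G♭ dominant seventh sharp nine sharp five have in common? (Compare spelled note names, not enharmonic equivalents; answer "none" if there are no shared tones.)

F#-9: F# A C# E G#
G♭ dominant seventh sharp nine sharp five: Gb Bb D Fb A
Common to both → A.

A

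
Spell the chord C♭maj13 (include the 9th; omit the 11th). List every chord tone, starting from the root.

Cb Eb Gb Bb Db Ab

C♭maj13 is a major thirteenth built on Cb.
- root: Cb
- major 3rd: Eb
- perfect 5th: Gb
- major 7th: Bb
- major 9th: Db
- major 13th: Ab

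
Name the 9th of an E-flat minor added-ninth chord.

Root of E-flat minor added-ninth = Eb. The 9th is a major 9th: Eb up a major 9th → F.

F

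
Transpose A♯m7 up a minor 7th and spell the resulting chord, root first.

Transposed root: A# → G# (minor 7th up). So we spell G# minor seventh:
G# — root
B — minor 3rd
D# — perfect 5th
F# — minor 7th

G# B D# F#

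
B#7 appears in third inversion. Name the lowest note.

B#7 in root position is B♯–D𝄪–F𝄪–A♯.
Third inversion places the seventh in the bass, which is A♯.

A♯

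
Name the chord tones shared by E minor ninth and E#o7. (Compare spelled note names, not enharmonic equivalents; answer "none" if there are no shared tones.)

B  D

E minor ninth = E, G, B, D, F♯.
E#o7 = E♯, G♯, B, D.
Shared: B, D.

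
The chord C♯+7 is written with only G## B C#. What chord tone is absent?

The full C♯+7 chord is C#, E#, G##, B.
Comparing with the voicing, the major 3rd (3rd) — E# — is absent.

E#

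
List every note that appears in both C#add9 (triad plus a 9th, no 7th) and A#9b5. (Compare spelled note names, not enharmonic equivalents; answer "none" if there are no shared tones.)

G♯

C#add9: C♯ E♯ G♯ D♯
A#9b5: A♯ C𝄪 E G♯ B♯
Common to both → G♯.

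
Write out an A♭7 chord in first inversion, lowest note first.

A♭7 = Ab–C–Eb–Gb; first inversion → third (C) lowest.

C, Eb, Gb, Ab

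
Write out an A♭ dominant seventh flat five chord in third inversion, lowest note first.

G♭ A♭ C E𝄫

In root position, A♭ dominant seventh flat five is A♭–C–E𝄫–G♭.
Third inversion puts the seventh (G♭) in the bass.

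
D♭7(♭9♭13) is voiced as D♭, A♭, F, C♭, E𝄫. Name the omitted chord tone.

B𝄫

The full D♭7(♭9♭13) chord is D♭, F, A♭, C♭, E𝄫, B𝄫.
Comparing with the voicing, the minor 13th (13th) — B𝄫 — is absent.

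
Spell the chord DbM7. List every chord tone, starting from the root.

DbM7: major seventh on Db.
Db — root
F — major 3rd
Ab — perfect 5th
C — major 7th

Db, F, Ab, C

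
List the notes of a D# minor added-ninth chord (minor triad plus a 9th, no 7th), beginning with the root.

D#  F#  A#  E#

D# minor added-ninth is a minor added-ninth built on D#.
root → D#
3rd (minor 3rd) → F#
5th (perfect 5th) → A#
9th (major 9th) → E#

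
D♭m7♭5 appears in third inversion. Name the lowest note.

C♭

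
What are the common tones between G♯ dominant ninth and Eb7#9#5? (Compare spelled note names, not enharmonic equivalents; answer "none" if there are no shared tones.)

F#

G♯ dominant ninth: G# B# D# F# A#
Eb7#9#5: Eb G B Db F#
Common to both → F#.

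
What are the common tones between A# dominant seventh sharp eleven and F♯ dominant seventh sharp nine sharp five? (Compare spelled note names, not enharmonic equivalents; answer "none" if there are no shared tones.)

A-sharp, C-double-sharp

A# dominant seventh sharp eleven = A-sharp, C-double-sharp, E-sharp, G-sharp, D-double-sharp.
F♯ dominant seventh sharp nine sharp five = F-sharp, A-sharp, C-double-sharp, E, G-double-sharp.
Shared: A-sharp, C-double-sharp.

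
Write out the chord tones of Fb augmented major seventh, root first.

Fb augmented major seventh: augmented major seventh on F-flat.
root → F-flat
3rd (major 3rd) → A-flat
5th (augmented 5th) → C
7th (major 7th) → E-flat

F-flat – A-flat – C – E-flat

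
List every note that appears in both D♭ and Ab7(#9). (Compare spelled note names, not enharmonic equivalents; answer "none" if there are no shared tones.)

D♭ = D♭, F, A♭.
Ab7(#9) = A♭, C, E♭, G♭, B.
Shared: A♭.

A♭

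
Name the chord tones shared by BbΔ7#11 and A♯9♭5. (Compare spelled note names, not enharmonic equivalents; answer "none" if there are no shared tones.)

BbΔ7#11 = Bb, D, F, A, E.
A♯9♭5 = A#, C##, E, G#, B#.
Shared: E.

E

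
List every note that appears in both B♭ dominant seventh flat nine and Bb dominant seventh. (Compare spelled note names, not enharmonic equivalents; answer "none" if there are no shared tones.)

B-flat, D, F, A-flat

B♭ dominant seventh flat nine = B-flat, D, F, A-flat, C-flat.
Bb dominant seventh = B-flat, D, F, A-flat.
Shared: B-flat, D, F, A-flat.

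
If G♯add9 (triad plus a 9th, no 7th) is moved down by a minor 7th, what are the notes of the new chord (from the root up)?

G# down a minor 7th → A#. New chord: A# added-ninth.
root → A#
3rd (major 3rd) → C##
5th (perfect 5th) → E#
9th (major 9th) → B#

A#  C##  E#  B#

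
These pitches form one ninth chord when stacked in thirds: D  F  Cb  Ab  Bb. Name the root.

Bb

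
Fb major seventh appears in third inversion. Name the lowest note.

Eb

Fb major seventh in root position is Fb–Ab–Cb–Eb.
Third inversion places the seventh in the bass, which is Eb.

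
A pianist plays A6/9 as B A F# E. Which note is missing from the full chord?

C#

A6/9 = A, C#, E, F#, B. The voicing lacks the 3rd (major 3rd), C#.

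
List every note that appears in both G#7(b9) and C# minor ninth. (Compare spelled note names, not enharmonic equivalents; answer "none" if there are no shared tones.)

G#  D#

G#7(b9) = G#, B#, D#, F#, A.
C# minor ninth = C#, E, G#, B, D#.
Shared: G#, D#.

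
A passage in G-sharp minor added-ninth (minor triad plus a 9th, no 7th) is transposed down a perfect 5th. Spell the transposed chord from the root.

C♯, E, G♯, D♯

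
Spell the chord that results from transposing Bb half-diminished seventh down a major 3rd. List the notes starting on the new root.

Gb, Bbb, Dbb, Fb

A major 3rd down from Bb is Gb, so the new chord is Gb half-diminished seventh.
Root: Gb
Minor 3rd (3rd): Bbb
Diminished 5th (5th): Dbb
Minor 7th (7th): Fb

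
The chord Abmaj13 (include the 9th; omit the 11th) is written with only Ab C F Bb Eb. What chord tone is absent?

G

Abmaj13 = Ab, C, Eb, G, Bb, F. The voicing lacks the 7th (major 7th), G.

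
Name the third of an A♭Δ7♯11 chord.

Root of A♭Δ7♯11 = Ab. The 3rd is a major 3rd: Ab up a major 3rd → C.

C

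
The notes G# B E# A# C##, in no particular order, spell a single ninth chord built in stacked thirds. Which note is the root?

Arranged so that each adjacent pair is a third by letter name: A# – C## – E# – G# – B.
The bottom of that stack, A#, is the root (this is A# dominant seventh flat nine).

A#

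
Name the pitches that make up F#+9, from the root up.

F# A# C## E G#

F#+9: dominant ninth sharp five on F#.
F# — root
A# — major 3rd
C## — augmented 5th
E — minor 7th
G# — major 9th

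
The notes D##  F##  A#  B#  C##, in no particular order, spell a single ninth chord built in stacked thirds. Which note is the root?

B#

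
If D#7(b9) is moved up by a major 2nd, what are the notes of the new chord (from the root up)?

E#  G##  B#  D#  F#

D# up a major 2nd → E#. New chord: E# dominant seventh flat nine.
Root: E#
Major 3rd (3rd): G##
Perfect 5th (5th): B#
Minor 7th (7th): D#
Minor 9th (9th): F#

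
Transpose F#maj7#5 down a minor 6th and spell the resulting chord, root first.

A♯, C𝄪, E𝄪, G𝄪

Transposed root: F♯ → A♯ (minor 6th down). So we spell A♯ augmented major seventh:
A♯ — root
C𝄪 — major 3rd
E𝄪 — augmented 5th
G𝄪 — major 7th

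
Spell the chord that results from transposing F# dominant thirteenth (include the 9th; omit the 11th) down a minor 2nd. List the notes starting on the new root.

E#  G##  B#  D#  F##  C##

Transposed root: F# → E# (minor 2nd down). So we spell E# dominant thirteenth:
- root: E#
- major 3rd: G##
- perfect 5th: B#
- minor 7th: D#
- major 9th: F##
- major 13th: C##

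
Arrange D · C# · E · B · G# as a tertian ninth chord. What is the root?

C#

Arranged so that each adjacent pair is a third by letter name: C# – E – G# – B – D.
The bottom of that stack, C#, is the root (this is C# minor seventh flat nine).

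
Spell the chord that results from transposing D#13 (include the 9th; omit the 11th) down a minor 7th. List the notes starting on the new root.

D♯ down a minor 7th → E♯. New chord: E♯ dominant thirteenth.
Root: E♯
Major 3rd (3rd): G𝄪
Perfect 5th (5th): B♯
Minor 7th (7th): D♯
Major 9th (9th): F𝄪
Major 13th (13th): C𝄪

E♯, G𝄪, B♯, D♯, F𝄪, C𝄪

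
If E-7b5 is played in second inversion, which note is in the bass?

E-7b5 in root position is E–G–B♭–D.
Second inversion places the fifth in the bass, which is B♭.

B♭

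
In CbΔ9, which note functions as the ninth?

CbΔ9 is built on Cb; its 9th is a major 9th above the root.
A second above C uses the letter D, and the major 9th above Cb is Db.

Db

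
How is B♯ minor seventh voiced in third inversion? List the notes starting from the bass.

A#  B#  D#  F##

B♯ minor seventh = B#–D#–F##–A#; third inversion → seventh (A#) lowest.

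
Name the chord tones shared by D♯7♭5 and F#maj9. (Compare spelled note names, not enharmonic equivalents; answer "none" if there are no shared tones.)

C#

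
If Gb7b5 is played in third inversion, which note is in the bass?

Fb

Gb7b5 in root position is Gb–Bb–Dbb–Fb.
Third inversion places the seventh in the bass, which is Fb.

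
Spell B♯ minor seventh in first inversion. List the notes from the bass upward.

In root position, B♯ minor seventh is B-sharp–D-sharp–F-double-sharp–A-sharp.
First inversion puts the third (D-sharp) in the bass.

D-sharp, F-double-sharp, A-sharp, B-sharp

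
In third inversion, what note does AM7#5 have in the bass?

AM7#5 in root position is A–C#–E#–G#.
Third inversion places the seventh in the bass, which is G#.

G#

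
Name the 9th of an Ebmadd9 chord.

Root of Ebmadd9 = Eb. The 9th is a major 9th: Eb up a major 9th → F.

F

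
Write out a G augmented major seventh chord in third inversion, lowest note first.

In root position, G augmented major seventh is G–B–D#–F#.
Third inversion puts the seventh (F#) in the bass.

F# – G – B – D#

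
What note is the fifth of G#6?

D♯

G#6 is built on G♯; its 5th is a perfect 5th above the root.
A fifth above G uses the letter D, and the perfect 5th above G♯ is D♯.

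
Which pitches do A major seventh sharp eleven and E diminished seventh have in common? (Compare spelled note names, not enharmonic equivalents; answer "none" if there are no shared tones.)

A major seventh sharp eleven: A C-sharp E G-sharp D-sharp
E diminished seventh: E G B-flat D-flat
Common to both → E.

E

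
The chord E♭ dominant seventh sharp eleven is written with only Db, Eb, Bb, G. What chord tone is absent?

A

The full E♭ dominant seventh sharp eleven chord is Eb, G, Bb, Db, A.
Comparing with the voicing, the augmented 11th (11th) — A — is absent.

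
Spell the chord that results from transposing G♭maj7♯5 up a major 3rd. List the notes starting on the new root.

G♭ up a major 3rd → B♭. New chord: B♭ augmented major seventh.
B♭ — root
D — major 3rd
F♯ — augmented 5th
A — major 7th

B♭  D  F♯  A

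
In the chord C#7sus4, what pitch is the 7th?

C#7sus4 is built on C#; its 7th is a minor 7th above the root.
A seventh above C uses the letter B, and the minor 7th above C# is B.

B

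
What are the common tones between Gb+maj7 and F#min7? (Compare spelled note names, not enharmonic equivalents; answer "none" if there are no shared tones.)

none

Gb+maj7 = Gb, Bb, D, F.
F#min7 = F#, A, C#, E.
Shared: none.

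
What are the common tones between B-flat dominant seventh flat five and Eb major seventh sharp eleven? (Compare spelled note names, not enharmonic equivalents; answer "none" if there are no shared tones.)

B-flat D

B-flat dominant seventh flat five = B-flat, D, F-flat, A-flat.
Eb major seventh sharp eleven = E-flat, G, B-flat, D, A.
Shared: B-flat, D.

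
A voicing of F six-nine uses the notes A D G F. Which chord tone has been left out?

The full F six-nine chord is F, A, C, D, G.
Comparing with the voicing, the perfect 5th (5th) — C — is absent.

C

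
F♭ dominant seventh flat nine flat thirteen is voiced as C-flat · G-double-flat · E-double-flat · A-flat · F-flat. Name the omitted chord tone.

D-double-flat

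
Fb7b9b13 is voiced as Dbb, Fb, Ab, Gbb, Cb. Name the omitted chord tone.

The full Fb7b9b13 chord is Fb, Ab, Cb, Ebb, Gbb, Dbb.
Comparing with the voicing, the minor 7th (7th) — Ebb — is absent.

Ebb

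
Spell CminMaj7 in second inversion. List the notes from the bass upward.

CminMaj7 = C–Eb–G–B; second inversion → fifth (G) lowest.

G, B, C, Eb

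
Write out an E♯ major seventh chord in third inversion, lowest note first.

D-double-sharp E-sharp G-double-sharp B-sharp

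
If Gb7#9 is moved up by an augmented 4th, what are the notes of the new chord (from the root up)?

C, E, G, Bb, D#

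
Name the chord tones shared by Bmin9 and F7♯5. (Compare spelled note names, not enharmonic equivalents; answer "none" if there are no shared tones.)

A C#

Bmin9: B D F# A C#
F7♯5: F A C# Eb
Common to both → A, C#.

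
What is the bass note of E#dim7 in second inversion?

E#dim7 = E#–G#–B–D. Second inversion → fifth in the bass = B.

B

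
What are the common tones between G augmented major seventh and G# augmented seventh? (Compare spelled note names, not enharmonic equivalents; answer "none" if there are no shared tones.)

F-sharp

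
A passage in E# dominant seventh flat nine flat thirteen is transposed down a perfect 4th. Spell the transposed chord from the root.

Transposed root: E-sharp → B-sharp (perfect 4th down). So we spell B-sharp dominant seventh flat nine flat thirteen:
B-sharp — root
D-double-sharp — major 3rd
F-double-sharp — perfect 5th
A-sharp — minor 7th
C-sharp — minor 9th
G-sharp — minor 13th

B-sharp, D-double-sharp, F-double-sharp, A-sharp, C-sharp, G-sharp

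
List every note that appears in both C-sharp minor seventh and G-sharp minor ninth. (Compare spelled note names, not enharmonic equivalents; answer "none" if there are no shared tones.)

C-sharp minor seventh = C-sharp, E, G-sharp, B.
G-sharp minor ninth = G-sharp, B, D-sharp, F-sharp, A-sharp.
Shared: G-sharp, B.

G-sharp – B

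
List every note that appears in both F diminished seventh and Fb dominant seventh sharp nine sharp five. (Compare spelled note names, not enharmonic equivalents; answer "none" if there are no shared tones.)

A-flat – E-double-flat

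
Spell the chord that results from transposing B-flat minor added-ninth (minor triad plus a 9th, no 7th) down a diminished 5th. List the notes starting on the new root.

E G B F-sharp

A diminished 5th down from B-flat is E, so the new chord is E minor added-ninth.
root → E
3rd (minor 3rd) → G
5th (perfect 5th) → B
9th (major 9th) → F-sharp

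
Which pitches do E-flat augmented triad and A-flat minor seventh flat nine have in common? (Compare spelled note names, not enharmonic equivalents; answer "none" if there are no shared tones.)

E-flat augmented triad = E-flat, G, B.
A-flat minor seventh flat nine = A-flat, C-flat, E-flat, G-flat, B-double-flat.
Shared: E-flat.

E-flat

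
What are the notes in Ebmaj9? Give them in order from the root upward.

E♭, G, B♭, D, F

Root E♭, quality major ninth:
E♭ — root
G — major 3rd
B♭ — perfect 5th
D — major 7th
F — major 9th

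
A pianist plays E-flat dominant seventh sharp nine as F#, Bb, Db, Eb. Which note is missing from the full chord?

G

E-flat dominant seventh sharp nine = Eb, G, Bb, Db, F#. The voicing lacks the 3rd (major 3rd), G.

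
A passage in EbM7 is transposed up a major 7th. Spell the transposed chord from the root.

D  F♯  A  C♯

Transposed root: E♭ → D (major 7th up). So we spell D major seventh:
Root: D
Major 3rd (3rd): F♯
Perfect 5th (5th): A
Major 7th (7th): C♯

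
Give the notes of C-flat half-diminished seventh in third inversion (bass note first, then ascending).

C-flat half-diminished seventh = C-flat–E-double-flat–G-double-flat–B-double-flat; third inversion → seventh (B-double-flat) lowest.

B-double-flat, C-flat, E-double-flat, G-double-flat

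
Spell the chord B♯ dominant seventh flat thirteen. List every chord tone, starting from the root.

B# – D## – F## – A# – G#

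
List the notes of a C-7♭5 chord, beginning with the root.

C – E♭ – G♭ – B♭

Root C, quality half-diminished seventh:
- root: C
- minor 3rd: E♭
- diminished 5th: G♭
- minor 7th: B♭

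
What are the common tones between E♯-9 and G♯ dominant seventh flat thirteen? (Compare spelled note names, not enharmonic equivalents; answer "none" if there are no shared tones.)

E♯-9: E# G# B# D# F##
G♯ dominant seventh flat thirteen: G# B# D# F# E
Common to both → G#, B#, D#.

G# – B# – D#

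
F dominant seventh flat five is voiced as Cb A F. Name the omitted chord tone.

Eb

The full F dominant seventh flat five chord is F, A, Cb, Eb.
Comparing with the voicing, the minor 7th (7th) — Eb — is absent.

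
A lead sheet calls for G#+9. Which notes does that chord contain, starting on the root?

G#+9: dominant ninth sharp five on G♯.
- root: G♯
- major 3rd: B♯
- augmented 5th: D𝄪
- minor 7th: F♯
- major 9th: A♯

G♯ – B♯ – D𝄪 – F♯ – A♯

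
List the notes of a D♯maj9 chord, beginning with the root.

D♯maj9 is a major ninth built on D#.
Root: D#
Major 3rd (3rd): F##
Perfect 5th (5th): A#
Major 7th (7th): C##
Major 9th (9th): E#

D#, F##, A#, C##, E#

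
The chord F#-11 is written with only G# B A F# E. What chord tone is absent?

F#-11 = F#, A, C#, E, G#, B. The voicing lacks the 5th (perfect 5th), C#.

C#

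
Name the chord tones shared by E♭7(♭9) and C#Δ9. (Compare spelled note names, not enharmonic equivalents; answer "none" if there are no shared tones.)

E♭7(♭9): E♭ G B♭ D♭ F♭
C#Δ9: C♯ E♯ G♯ B♯ D♯
Common to both → none.

none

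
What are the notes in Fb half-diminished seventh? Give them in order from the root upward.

Fb half-diminished seventh: half-diminished seventh on F-flat.
Root: F-flat
Minor 3rd (3rd): A-double-flat
Diminished 5th (5th): C-double-flat
Minor 7th (7th): E-double-flat

F-flat, A-double-flat, C-double-flat, E-double-flat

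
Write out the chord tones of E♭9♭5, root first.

Root Eb, quality dominant ninth flat five:
Eb — root
G — major 3rd
Bbb — diminished 5th
Db — minor 7th
F — major 9th

Eb, G, Bbb, Db, F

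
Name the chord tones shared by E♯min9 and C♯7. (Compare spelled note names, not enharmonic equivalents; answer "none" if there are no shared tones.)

E#  G#

E♯min9: E# G# B# D# F##
C♯7: C# E# G# B
Common to both → E#, G#.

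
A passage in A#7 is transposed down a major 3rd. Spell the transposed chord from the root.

F# – A# – C# – E

A major 3rd down from A# is F#, so the new chord is F# dominant seventh.
root → F#
3rd (major 3rd) → A#
5th (perfect 5th) → C#
7th (minor 7th) → E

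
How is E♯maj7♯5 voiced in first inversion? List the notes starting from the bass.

G##  B##  D##  E#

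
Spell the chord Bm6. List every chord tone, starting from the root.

B, D, F#, G#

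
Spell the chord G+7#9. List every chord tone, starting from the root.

G – B – D# – F – A#

G+7#9 is a dominant seventh sharp nine sharp five built on G.
root → G
3rd (major 3rd) → B
5th (augmented 5th) → D#
7th (minor 7th) → F
9th (augmented 9th) → A#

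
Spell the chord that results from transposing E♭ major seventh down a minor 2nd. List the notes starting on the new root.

A minor 2nd down from Eb is D, so the new chord is D major seventh.
Root: D
Major 3rd (3rd): F#
Perfect 5th (5th): A
Major 7th (7th): C#

D F# A C#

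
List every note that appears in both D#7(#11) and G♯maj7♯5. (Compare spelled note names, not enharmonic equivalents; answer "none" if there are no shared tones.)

F𝄪

D#7(#11): D♯ F𝄪 A♯ C♯ G𝄪
G♯maj7♯5: G♯ B♯ D𝄪 F𝄪
Common to both → F𝄪.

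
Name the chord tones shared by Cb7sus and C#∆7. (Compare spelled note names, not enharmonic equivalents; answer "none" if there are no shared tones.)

none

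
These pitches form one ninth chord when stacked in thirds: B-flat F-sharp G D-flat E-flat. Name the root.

E-flat

Stacking in thirds gives E-flat – G – B-flat – D-flat – F-sharp, so E-flat is the root — E-flat dominant seventh sharp nine.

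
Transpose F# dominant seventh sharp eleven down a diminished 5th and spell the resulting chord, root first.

F# down a diminished 5th → B#. New chord: B# dominant seventh sharp eleven.
root → B#
3rd (major 3rd) → D##
5th (perfect 5th) → F##
7th (minor 7th) → A#
11th (augmented 11th) → E##

B#, D##, F##, A#, E##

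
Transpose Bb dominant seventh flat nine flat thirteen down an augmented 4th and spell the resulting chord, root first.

F-flat – A-flat – C-flat – E-double-flat – G-double-flat – D-double-flat

An augmented 4th down from B-flat is F-flat, so the new chord is F-flat dominant seventh flat nine flat thirteen.
F-flat — root
A-flat — major 3rd
C-flat — perfect 5th
E-double-flat — minor 7th
G-double-flat — minor 9th
D-double-flat — minor 13th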